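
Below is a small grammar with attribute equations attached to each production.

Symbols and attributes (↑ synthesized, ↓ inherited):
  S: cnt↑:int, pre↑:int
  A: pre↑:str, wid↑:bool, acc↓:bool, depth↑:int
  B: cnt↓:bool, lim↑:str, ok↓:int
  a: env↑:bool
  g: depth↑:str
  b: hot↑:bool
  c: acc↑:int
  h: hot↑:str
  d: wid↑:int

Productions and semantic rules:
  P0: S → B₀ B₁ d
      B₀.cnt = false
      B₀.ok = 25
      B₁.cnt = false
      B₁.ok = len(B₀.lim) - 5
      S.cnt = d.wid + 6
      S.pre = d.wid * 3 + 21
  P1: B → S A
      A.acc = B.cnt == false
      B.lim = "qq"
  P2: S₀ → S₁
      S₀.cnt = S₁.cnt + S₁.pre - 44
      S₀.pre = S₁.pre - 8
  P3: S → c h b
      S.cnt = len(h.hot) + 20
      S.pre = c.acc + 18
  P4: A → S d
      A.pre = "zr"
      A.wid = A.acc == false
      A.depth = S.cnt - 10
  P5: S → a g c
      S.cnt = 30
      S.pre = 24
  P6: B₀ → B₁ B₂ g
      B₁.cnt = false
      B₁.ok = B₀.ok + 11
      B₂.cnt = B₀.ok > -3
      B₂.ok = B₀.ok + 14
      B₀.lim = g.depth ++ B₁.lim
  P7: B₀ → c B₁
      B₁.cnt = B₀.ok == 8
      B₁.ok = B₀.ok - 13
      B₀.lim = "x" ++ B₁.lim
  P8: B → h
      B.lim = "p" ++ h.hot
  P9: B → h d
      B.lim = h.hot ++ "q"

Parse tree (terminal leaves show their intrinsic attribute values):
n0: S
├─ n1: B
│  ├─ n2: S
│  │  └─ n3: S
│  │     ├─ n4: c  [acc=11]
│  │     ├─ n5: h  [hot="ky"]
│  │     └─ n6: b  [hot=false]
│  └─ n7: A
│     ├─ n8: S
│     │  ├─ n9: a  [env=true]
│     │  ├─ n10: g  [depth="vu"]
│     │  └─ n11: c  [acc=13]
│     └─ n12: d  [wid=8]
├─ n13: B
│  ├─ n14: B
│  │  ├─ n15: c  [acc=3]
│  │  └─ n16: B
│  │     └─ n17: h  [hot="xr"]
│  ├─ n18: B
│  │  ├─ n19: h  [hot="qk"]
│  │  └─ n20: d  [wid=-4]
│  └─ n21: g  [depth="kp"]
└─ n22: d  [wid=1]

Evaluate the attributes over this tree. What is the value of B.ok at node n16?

-5

1. n1.cnt = false  [false]
2. n1.ok = 25  [25]
3. n4.acc = 11  [terminal]
4. n5.hot = "ky"  [terminal]
5. n6.hot = false  [terminal]
6. n3.cnt = 22  [len(h.hot) + 20]
7. n3.pre = 29  [c.acc + 18]
8. n2.cnt = 7  [S₁.cnt + S₁.pre - 44]
9. n2.pre = 21  [S₁.pre - 8]
10. n7.acc = true  [B.cnt == false]
11. n9.env = true  [terminal]
12. n10.depth = "vu"  [terminal]
13. n11.acc = 13  [terminal]
14. n8.cnt = 30  [30]
15. n8.pre = 24  [24]
16. n12.wid = 8  [terminal]
17. n7.pre = "zr"  ["zr"]
18. n7.wid = false  [A.acc == false]
19. n7.depth = 20  [S.cnt - 10]
20. n1.lim = "qq"  ["qq"]
21. n13.cnt = false  [false]
22. n13.ok = -3  [len(B₀.lim) - 5]
23. n14.cnt = false  [false]
24. n14.ok = 8  [B₀.ok + 11]
25. n15.acc = 3  [terminal]
26. n16.cnt = true  [B₀.ok == 8]
27. n16.ok = -5  [B₀.ok - 13]
28. n17.hot = "xr"  [terminal]
29. n16.lim = "pxr"  ["p" ++ h.hot]
30. n14.lim = "xpxr"  ["x" ++ B₁.lim]
31. n18.cnt = false  [B₀.ok > -3]
32. n18.ok = 11  [B₀.ok + 14]
33. n19.hot = "qk"  [terminal]
34. n20.wid = -4  [terminal]
35. n18.lim = "qkq"  [h.hot ++ "q"]
36. n21.depth = "kp"  [terminal]
37. n13.lim = "kpxpxr"  [g.depth ++ B₁.lim]
38. n22.wid = 1  [terminal]
39. n0.cnt = 7  [d.wid + 6]
40. n0.pre = 24  [d.wid * 3 + 21]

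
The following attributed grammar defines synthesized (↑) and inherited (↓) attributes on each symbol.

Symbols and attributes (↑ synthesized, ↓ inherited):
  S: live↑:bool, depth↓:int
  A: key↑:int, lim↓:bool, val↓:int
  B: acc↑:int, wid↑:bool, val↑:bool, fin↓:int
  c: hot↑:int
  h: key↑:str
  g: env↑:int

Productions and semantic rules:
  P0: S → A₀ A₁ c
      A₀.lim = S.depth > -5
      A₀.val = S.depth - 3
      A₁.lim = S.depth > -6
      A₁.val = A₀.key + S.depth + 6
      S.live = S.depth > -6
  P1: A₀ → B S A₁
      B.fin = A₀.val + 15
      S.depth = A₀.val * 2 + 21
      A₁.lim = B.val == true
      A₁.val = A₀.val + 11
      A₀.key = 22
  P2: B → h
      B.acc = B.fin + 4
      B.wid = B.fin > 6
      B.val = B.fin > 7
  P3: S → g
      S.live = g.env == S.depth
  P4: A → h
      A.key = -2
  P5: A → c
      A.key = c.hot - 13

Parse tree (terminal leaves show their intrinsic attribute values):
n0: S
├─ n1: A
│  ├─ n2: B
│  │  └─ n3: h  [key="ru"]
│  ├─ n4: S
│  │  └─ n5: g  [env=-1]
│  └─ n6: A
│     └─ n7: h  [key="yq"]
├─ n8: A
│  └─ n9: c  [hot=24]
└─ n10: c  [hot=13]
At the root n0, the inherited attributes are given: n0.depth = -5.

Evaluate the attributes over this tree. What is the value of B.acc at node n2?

1. n0.depth = -5  [given at root]
2. n1.lim = false  [S.depth > -5]
3. n1.val = -8  [S.depth - 3]
4. n2.fin = 7  [A₀.val + 15]
5. n3.key = "ru"  [terminal]
6. n2.acc = 11  [B.fin + 4]
7. n2.wid = true  [B.fin > 6]
8. n2.val = false  [B.fin > 7]
9. n4.depth = 5  [A₀.val * 2 + 21]
10. n5.env = -1  [terminal]
11. n4.live = false  [g.env == S.depth]
12. n6.lim = false  [B.val == true]
13. n6.val = 3  [A₀.val + 11]
14. n7.key = "yq"  [terminal]
15. n6.key = -2  [-2]
16. n1.key = 22  [22]
17. n8.lim = true  [S.depth > -6]
18. n8.val = 23  [A₀.key + S.depth + 6]
19. n9.hot = 24  [terminal]
20. n8.key = 11  [c.hot - 13]
21. n10.hot = 13  [terminal]
22. n0.live = true  [S.depth > -6]

11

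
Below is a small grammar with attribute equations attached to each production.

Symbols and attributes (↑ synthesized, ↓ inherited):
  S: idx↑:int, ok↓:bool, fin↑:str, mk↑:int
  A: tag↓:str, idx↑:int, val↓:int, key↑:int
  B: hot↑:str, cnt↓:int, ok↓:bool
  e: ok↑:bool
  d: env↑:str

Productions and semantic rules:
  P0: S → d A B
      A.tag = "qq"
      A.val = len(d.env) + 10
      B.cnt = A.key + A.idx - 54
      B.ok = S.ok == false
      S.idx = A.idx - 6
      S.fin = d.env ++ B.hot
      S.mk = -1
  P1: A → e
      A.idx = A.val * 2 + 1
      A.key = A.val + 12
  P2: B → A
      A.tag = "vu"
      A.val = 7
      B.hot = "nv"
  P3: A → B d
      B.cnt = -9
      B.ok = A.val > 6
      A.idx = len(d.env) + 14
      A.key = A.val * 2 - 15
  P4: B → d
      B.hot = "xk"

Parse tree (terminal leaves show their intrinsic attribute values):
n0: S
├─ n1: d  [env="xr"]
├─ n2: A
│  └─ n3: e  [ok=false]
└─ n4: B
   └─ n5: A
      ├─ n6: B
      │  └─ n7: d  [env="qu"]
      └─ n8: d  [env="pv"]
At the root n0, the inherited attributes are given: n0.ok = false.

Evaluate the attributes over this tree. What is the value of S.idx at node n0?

1. n0.ok = false  [given at root]
2. n1.env = "xr"  [terminal]
3. n2.tag = "qq"  ["qq"]
4. n2.val = 12  [len(d.env) + 10]
5. n3.ok = false  [terminal]
6. n2.idx = 25  [A.val * 2 + 1]
7. n2.key = 24  [A.val + 12]
8. n4.cnt = -5  [A.key + A.idx - 54]
9. n4.ok = true  [S.ok == false]
10. n5.tag = "vu"  ["vu"]
11. n5.val = 7  [7]
12. n6.cnt = -9  [-9]
13. n6.ok = true  [A.val > 6]
14. n7.env = "qu"  [terminal]
15. n6.hot = "xk"  ["xk"]
16. n8.env = "pv"  [terminal]
17. n5.idx = 16  [len(d.env) + 14]
18. n5.key = -1  [A.val * 2 - 15]
19. n4.hot = "nv"  ["nv"]
20. n0.idx = 19  [A.idx - 6]
21. n0.fin = "xrnv"  [d.env ++ B.hot]
22. n0.mk = -1  [-1]

19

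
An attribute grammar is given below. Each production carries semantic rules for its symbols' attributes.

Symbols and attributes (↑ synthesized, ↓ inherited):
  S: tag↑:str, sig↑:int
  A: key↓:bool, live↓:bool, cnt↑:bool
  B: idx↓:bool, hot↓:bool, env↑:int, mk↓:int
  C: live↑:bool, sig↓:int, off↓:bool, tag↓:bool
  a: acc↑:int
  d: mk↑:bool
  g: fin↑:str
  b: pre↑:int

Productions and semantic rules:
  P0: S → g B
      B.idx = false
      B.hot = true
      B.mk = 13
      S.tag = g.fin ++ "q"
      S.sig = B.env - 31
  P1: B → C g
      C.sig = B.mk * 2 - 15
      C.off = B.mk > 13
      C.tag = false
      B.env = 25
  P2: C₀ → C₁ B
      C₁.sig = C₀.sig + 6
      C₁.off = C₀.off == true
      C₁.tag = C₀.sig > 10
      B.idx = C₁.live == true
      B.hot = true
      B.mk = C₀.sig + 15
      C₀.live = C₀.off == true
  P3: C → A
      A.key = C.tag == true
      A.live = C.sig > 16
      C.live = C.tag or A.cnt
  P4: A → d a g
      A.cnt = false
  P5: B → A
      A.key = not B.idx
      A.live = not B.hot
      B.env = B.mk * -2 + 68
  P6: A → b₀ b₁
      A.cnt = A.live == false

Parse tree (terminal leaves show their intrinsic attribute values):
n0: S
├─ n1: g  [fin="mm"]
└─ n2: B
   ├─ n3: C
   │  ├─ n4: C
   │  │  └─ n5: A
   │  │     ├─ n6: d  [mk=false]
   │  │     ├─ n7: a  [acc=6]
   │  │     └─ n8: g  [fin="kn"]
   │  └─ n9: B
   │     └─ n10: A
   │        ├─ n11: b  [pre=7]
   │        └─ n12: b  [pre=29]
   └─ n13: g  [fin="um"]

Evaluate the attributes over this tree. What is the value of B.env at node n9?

1. n1.fin = "mm"  [terminal]
2. n2.idx = false  [false]
3. n2.hot = true  [true]
4. n2.mk = 13  [13]
5. n3.sig = 11  [B.mk * 2 - 15]
6. n3.off = false  [B.mk > 13]
7. n3.tag = false  [false]
8. n4.sig = 17  [C₀.sig + 6]
9. n4.off = false  [C₀.off == true]
10. n4.tag = true  [C₀.sig > 10]
11. n5.key = true  [C.tag == true]
12. n5.live = true  [C.sig > 16]
13. n6.mk = false  [terminal]
14. n7.acc = 6  [terminal]
15. n8.fin = "kn"  [terminal]
16. n5.cnt = false  [false]
17. n4.live = true  [C.tag or A.cnt]
18. n9.idx = true  [C₁.live == true]
19. n9.hot = true  [true]
20. n9.mk = 26  [C₀.sig + 15]
21. n10.key = false  [not B.idx]
22. n10.live = false  [not B.hot]
23. n11.pre = 7  [terminal]
24. n12.pre = 29  [terminal]
25. n10.cnt = true  [A.live == false]
26. n9.env = 16  [B.mk * -2 + 68]
27. n3.live = false  [C₀.off == true]
28. n13.fin = "um"  [terminal]
29. n2.env = 25  [25]
30. n0.tag = "mmq"  [g.fin ++ "q"]
31. n0.sig = -6  [B.env - 31]

16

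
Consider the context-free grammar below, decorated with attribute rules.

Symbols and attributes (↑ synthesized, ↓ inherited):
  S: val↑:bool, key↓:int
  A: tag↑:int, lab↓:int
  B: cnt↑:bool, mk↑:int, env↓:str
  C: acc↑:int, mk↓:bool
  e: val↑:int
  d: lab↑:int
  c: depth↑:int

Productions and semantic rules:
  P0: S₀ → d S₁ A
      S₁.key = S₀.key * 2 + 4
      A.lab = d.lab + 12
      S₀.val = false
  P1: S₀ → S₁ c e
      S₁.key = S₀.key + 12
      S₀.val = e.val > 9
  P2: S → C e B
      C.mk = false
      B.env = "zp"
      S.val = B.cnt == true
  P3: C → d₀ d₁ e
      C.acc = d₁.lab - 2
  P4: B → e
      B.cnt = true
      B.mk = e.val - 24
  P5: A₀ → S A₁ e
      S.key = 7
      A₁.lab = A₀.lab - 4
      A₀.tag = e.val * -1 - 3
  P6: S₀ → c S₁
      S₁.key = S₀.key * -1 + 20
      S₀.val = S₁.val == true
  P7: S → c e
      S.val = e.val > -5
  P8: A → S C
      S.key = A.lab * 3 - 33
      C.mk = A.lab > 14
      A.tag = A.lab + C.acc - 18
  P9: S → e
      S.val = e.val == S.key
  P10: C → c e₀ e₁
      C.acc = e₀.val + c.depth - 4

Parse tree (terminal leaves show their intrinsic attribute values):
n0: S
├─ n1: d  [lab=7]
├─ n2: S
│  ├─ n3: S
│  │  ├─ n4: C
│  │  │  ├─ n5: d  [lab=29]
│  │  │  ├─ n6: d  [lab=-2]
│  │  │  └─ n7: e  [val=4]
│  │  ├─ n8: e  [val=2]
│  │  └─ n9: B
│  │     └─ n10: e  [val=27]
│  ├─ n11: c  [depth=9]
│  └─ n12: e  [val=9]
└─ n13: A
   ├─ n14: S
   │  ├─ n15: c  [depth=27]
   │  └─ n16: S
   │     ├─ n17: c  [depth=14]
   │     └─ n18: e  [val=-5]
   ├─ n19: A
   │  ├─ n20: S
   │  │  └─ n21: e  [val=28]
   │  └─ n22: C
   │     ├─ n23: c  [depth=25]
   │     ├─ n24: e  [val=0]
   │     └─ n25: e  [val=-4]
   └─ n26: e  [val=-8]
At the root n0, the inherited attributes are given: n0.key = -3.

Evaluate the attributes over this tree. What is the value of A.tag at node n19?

18

1. n0.key = -3  [given at root]
2. n1.lab = 7  [terminal]
3. n2.key = -2  [S₀.key * 2 + 4]
4. n3.key = 10  [S₀.key + 12]
5. n4.mk = false  [false]
6. n5.lab = 29  [terminal]
7. n6.lab = -2  [terminal]
8. n7.val = 4  [terminal]
9. n4.acc = -4  [d₁.lab - 2]
10. n8.val = 2  [terminal]
11. n9.env = "zp"  ["zp"]
12. n10.val = 27  [terminal]
13. n9.cnt = true  [true]
14. n9.mk = 3  [e.val - 24]
15. n3.val = true  [B.cnt == true]
16. n11.depth = 9  [terminal]
17. n12.val = 9  [terminal]
18. n2.val = false  [e.val > 9]
19. n13.lab = 19  [d.lab + 12]
20. n14.key = 7  [7]
21. n15.depth = 27  [terminal]
22. n16.key = 13  [S₀.key * -1 + 20]
23. n17.depth = 14  [terminal]
24. n18.val = -5  [terminal]
25. n16.val = false  [e.val > -5]
26. n14.val = false  [S₁.val == true]
27. n19.lab = 15  [A₀.lab - 4]
28. n20.key = 12  [A.lab * 3 - 33]
29. n21.val = 28  [terminal]
30. n20.val = false  [e.val == S.key]
31. n22.mk = true  [A.lab > 14]
32. n23.depth = 25  [terminal]
33. n24.val = 0  [terminal]
34. n25.val = -4  [terminal]
35. n22.acc = 21  [e₀.val + c.depth - 4]
36. n19.tag = 18  [A.lab + C.acc - 18]
37. n26.val = -8  [terminal]
38. n13.tag = 5  [e.val * -1 - 3]
39. n0.val = false  [false]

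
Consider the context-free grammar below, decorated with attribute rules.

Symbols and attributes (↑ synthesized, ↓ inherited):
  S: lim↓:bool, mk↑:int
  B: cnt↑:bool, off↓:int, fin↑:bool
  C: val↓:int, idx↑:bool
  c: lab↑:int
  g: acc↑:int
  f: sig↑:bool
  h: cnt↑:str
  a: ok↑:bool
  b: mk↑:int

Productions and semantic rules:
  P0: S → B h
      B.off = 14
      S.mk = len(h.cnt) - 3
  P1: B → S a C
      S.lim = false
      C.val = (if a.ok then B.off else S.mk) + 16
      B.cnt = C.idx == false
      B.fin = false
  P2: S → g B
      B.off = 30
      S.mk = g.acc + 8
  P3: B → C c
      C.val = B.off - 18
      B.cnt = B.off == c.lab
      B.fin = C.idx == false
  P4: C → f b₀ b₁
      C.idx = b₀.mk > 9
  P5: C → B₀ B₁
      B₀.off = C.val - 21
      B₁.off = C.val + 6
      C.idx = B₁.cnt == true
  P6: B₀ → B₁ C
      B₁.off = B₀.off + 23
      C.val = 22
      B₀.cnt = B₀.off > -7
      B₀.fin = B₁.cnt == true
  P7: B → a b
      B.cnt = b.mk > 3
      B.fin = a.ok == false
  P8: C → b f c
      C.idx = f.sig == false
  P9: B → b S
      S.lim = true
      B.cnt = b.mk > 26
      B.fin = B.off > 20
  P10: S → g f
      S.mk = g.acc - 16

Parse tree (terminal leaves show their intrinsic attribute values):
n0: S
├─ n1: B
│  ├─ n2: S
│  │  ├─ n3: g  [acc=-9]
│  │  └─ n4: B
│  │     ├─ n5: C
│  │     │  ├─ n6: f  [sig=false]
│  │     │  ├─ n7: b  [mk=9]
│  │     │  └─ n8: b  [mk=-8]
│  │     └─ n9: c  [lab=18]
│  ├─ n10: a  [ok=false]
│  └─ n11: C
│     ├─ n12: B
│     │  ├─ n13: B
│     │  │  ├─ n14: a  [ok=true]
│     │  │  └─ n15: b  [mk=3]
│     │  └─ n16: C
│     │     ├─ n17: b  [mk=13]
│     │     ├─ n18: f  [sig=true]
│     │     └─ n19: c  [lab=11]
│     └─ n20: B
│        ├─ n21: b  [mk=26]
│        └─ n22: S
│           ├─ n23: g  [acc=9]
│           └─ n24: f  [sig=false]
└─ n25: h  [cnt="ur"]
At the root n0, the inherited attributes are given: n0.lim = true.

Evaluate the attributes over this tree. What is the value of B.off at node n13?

1. n0.lim = true  [given at root]
2. n1.off = 14  [14]
3. n2.lim = false  [false]
4. n3.acc = -9  [terminal]
5. n4.off = 30  [30]
6. n5.val = 12  [B.off - 18]
7. n6.sig = false  [terminal]
8. n7.mk = 9  [terminal]
9. n8.mk = -8  [terminal]
10. n5.idx = false  [b₀.mk > 9]
11. n9.lab = 18  [terminal]
12. n4.cnt = false  [B.off == c.lab]
13. n4.fin = true  [C.idx == false]
14. n2.mk = -1  [g.acc + 8]
15. n10.ok = false  [terminal]
16. n11.val = 15  [(if a.ok then B.off else S.mk) + 16]
17. n12.off = -6  [C.val - 21]
18. n13.off = 17  [B₀.off + 23]
19. n14.ok = true  [terminal]
20. n15.mk = 3  [terminal]
21. n13.cnt = false  [b.mk > 3]
22. n13.fin = false  [a.ok == false]
23. n16.val = 22  [22]
24. n17.mk = 13  [terminal]
25. n18.sig = true  [terminal]
26. n19.lab = 11  [terminal]
27. n16.idx = false  [f.sig == false]
28. n12.cnt = true  [B₀.off > -7]
29. n12.fin = false  [B₁.cnt == true]
30. n20.off = 21  [C.val + 6]
31. n21.mk = 26  [terminal]
32. n22.lim = true  [true]
33. n23.acc = 9  [terminal]
34. n24.sig = false  [terminal]
35. n22.mk = -7  [g.acc - 16]
36. n20.cnt = false  [b.mk > 26]
37. n20.fin = true  [B.off > 20]
38. n11.idx = false  [B₁.cnt == true]
39. n1.cnt = true  [C.idx == false]
40. n1.fin = false  [false]
41. n25.cnt = "ur"  [terminal]
42. n0.mk = -1  [len(h.cnt) - 3]

17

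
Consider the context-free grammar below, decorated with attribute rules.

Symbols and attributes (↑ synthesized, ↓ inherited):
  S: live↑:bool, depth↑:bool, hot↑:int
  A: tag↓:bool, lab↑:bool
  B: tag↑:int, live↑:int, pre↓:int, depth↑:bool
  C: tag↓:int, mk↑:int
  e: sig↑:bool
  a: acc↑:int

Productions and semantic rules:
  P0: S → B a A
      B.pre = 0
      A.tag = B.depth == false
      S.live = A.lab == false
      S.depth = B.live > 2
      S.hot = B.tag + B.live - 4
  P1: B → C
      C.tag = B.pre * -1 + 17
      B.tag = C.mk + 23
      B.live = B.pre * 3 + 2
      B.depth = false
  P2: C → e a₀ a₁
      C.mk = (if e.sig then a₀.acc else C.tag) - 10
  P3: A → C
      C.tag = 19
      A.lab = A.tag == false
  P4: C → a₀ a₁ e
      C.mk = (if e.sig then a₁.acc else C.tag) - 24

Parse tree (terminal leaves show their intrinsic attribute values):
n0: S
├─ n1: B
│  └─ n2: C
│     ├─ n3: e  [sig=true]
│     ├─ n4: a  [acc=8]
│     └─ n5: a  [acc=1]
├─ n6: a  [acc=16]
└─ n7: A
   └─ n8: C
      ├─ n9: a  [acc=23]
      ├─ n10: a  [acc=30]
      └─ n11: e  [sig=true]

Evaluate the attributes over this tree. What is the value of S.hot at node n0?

19

1. n1.pre = 0  [0]
2. n2.tag = 17  [B.pre * -1 + 17]
3. n3.sig = true  [terminal]
4. n4.acc = 8  [terminal]
5. n5.acc = 1  [terminal]
6. n2.mk = -2  [(if e.sig then a₀.acc else C.tag) - 10]
7. n1.tag = 21  [C.mk + 23]
8. n1.live = 2  [B.pre * 3 + 2]
9. n1.depth = false  [false]
10. n6.acc = 16  [terminal]
11. n7.tag = true  [B.depth == false]
12. n8.tag = 19  [19]
13. n9.acc = 23  [terminal]
14. n10.acc = 30  [terminal]
15. n11.sig = true  [terminal]
16. n8.mk = 6  [(if e.sig then a₁.acc else C.tag) - 24]
17. n7.lab = false  [A.tag == false]
18. n0.live = true  [A.lab == false]
19. n0.depth = false  [B.live > 2]
20. n0.hot = 19  [B.tag + B.live - 4]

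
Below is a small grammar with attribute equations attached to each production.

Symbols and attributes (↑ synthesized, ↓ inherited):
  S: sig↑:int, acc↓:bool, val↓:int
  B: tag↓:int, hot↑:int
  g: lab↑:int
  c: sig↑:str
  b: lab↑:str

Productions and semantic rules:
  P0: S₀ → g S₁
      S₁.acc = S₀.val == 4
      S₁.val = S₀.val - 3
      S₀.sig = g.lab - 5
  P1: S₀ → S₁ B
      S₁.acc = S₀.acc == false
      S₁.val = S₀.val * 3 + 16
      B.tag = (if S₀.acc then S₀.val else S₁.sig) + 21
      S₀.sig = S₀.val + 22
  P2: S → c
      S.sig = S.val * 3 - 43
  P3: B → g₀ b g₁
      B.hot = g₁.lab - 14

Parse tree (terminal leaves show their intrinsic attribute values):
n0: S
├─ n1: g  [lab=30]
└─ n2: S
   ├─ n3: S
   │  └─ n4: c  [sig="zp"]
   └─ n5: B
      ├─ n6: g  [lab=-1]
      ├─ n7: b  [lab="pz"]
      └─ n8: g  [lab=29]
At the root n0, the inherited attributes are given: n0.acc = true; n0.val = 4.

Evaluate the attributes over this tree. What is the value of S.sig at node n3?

1. n0.acc = true  [given at root]
2. n0.val = 4  [given at root]
3. n1.lab = 30  [terminal]
4. n2.acc = true  [S₀.val == 4]
5. n2.val = 1  [S₀.val - 3]
6. n3.acc = false  [S₀.acc == false]
7. n3.val = 19  [S₀.val * 3 + 16]
8. n4.sig = "zp"  [terminal]
9. n3.sig = 14  [S.val * 3 - 43]
10. n5.tag = 22  [(if S₀.acc then S₀.val else S₁.sig) + 21]
11. n6.lab = -1  [terminal]
12. n7.lab = "pz"  [terminal]
13. n8.lab = 29  [terminal]
14. n5.hot = 15  [g₁.lab - 14]
15. n2.sig = 23  [S₀.val + 22]
16. n0.sig = 25  [g.lab - 5]

14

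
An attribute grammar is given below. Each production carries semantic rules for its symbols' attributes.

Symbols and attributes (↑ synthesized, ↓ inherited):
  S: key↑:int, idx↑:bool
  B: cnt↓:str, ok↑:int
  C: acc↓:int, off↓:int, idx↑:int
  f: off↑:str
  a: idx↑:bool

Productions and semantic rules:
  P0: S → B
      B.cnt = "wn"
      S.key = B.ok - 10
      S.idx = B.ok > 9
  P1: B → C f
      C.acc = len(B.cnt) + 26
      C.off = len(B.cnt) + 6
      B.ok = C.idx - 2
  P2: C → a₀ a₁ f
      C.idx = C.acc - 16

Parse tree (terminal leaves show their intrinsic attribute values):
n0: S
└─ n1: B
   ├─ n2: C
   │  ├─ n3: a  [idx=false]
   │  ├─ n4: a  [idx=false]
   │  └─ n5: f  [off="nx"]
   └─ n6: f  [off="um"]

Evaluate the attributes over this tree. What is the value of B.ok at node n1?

10

1. n1.cnt = "wn"  ["wn"]
2. n2.acc = 28  [len(B.cnt) + 26]
3. n2.off = 8  [len(B.cnt) + 6]
4. n3.idx = false  [terminal]
5. n4.idx = false  [terminal]
6. n5.off = "nx"  [terminal]
7. n2.idx = 12  [C.acc - 16]
8. n6.off = "um"  [terminal]
9. n1.ok = 10  [C.idx - 2]
10. n0.key = 0  [B.ok - 10]
11. n0.idx = true  [B.ok > 9]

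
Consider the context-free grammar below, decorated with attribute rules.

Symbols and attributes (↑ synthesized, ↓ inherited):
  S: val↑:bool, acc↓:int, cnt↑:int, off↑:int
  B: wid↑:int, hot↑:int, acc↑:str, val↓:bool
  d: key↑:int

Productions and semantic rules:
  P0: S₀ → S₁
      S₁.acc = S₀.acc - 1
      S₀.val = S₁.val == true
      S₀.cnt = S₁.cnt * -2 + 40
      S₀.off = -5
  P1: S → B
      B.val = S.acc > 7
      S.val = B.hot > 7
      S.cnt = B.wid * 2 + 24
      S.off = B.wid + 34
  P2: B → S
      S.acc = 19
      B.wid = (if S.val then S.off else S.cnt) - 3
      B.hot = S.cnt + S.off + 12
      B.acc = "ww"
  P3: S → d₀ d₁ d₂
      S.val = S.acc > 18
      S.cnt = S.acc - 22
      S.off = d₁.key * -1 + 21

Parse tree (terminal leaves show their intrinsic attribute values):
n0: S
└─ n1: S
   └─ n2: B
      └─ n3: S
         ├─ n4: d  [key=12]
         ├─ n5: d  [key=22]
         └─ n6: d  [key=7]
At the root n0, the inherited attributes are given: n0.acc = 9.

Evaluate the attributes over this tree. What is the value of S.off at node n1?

1. n0.acc = 9  [given at root]
2. n1.acc = 8  [S₀.acc - 1]
3. n2.val = true  [S.acc > 7]
4. n3.acc = 19  [19]
5. n4.key = 12  [terminal]
6. n5.key = 22  [terminal]
7. n6.key = 7  [terminal]
8. n3.val = true  [S.acc > 18]
9. n3.cnt = -3  [S.acc - 22]
10. n3.off = -1  [d₁.key * -1 + 21]
11. n2.wid = -4  [(if S.val then S.off else S.cnt) - 3]
12. n2.hot = 8  [S.cnt + S.off + 12]
13. n2.acc = "ww"  ["ww"]
14. n1.val = true  [B.hot > 7]
15. n1.cnt = 16  [B.wid * 2 + 24]
16. n1.off = 30  [B.wid + 34]
17. n0.val = true  [S₁.val == true]
18. n0.cnt = 8  [S₁.cnt * -2 + 40]
19. n0.off = -5  [-5]

30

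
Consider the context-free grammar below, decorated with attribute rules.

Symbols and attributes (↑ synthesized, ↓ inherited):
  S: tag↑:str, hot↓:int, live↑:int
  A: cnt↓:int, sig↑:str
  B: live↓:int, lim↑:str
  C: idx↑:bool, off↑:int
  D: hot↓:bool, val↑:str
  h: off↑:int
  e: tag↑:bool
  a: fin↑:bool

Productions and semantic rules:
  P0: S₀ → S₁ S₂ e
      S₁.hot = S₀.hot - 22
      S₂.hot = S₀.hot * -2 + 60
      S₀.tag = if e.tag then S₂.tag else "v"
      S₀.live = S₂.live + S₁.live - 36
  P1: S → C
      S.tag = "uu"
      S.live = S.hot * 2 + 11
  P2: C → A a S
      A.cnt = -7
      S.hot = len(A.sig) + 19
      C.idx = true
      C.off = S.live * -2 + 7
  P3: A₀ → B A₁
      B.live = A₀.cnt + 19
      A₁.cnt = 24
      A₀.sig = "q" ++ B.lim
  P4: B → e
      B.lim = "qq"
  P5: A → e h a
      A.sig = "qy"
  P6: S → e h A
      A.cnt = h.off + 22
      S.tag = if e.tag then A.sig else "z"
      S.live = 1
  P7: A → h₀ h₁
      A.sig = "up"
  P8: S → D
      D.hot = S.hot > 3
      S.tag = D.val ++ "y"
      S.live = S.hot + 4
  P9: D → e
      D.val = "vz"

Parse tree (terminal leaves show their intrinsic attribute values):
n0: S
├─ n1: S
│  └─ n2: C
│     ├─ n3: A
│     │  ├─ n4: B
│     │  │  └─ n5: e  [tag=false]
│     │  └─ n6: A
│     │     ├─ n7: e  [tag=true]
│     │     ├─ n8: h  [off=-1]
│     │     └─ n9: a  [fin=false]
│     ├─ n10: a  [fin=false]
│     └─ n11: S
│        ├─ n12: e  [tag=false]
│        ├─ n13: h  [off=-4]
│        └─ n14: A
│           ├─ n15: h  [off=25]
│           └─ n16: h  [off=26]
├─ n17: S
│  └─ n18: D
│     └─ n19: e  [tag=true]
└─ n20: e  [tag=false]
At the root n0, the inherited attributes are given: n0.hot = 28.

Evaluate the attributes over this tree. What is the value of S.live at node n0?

-5

1. n0.hot = 28  [given at root]
2. n1.hot = 6  [S₀.hot - 22]
3. n3.cnt = -7  [-7]
4. n4.live = 12  [A₀.cnt + 19]
5. n5.tag = false  [terminal]
6. n4.lim = "qq"  ["qq"]
7. n6.cnt = 24  [24]
8. n7.tag = true  [terminal]
9. n8.off = -1  [terminal]
10. n9.fin = false  [terminal]
11. n6.sig = "qy"  ["qy"]
12. n3.sig = "qqq"  ["q" ++ B.lim]
13. n10.fin = false  [terminal]
14. n11.hot = 22  [len(A.sig) + 19]
15. n12.tag = false  [terminal]
16. n13.off = -4  [terminal]
17. n14.cnt = 18  [h.off + 22]
18. n15.off = 25  [terminal]
19. n16.off = 26  [terminal]
20. n14.sig = "up"  ["up"]
21. n11.tag = "z"  [if e.tag then A.sig else "z"]
22. n11.live = 1  [1]
23. n2.idx = true  [true]
24. n2.off = 5  [S.live * -2 + 7]
25. n1.tag = "uu"  ["uu"]
26. n1.live = 23  [S.hot * 2 + 11]
27. n17.hot = 4  [S₀.hot * -2 + 60]
28. n18.hot = true  [S.hot > 3]
29. n19.tag = true  [terminal]
30. n18.val = "vz"  ["vz"]
31. n17.tag = "vzy"  [D.val ++ "y"]
32. n17.live = 8  [S.hot + 4]
33. n20.tag = false  [terminal]
34. n0.tag = "v"  [if e.tag then S₂.tag else "v"]
35. n0.live = -5  [S₂.live + S₁.live - 36]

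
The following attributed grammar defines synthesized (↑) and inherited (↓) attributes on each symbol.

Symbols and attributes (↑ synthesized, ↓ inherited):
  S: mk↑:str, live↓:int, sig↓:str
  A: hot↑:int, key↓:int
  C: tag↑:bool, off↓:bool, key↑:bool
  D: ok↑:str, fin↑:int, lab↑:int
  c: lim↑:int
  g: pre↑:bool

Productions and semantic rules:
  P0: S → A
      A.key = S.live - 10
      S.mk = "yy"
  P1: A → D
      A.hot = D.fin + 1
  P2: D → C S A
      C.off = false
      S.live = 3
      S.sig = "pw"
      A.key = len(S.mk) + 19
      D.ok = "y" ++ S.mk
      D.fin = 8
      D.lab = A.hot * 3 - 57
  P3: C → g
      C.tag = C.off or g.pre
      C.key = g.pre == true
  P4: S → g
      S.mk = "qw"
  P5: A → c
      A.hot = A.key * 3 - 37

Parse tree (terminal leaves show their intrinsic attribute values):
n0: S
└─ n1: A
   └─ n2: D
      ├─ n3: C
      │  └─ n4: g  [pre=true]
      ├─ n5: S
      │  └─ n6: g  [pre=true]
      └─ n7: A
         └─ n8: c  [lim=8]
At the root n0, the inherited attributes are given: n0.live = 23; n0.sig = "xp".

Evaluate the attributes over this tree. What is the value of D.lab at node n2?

1. n0.live = 23  [given at root]
2. n0.sig = "xp"  [given at root]
3. n1.key = 13  [S.live - 10]
4. n3.off = false  [false]
5. n4.pre = true  [terminal]
6. n3.tag = true  [C.off or g.pre]
7. n3.key = true  [g.pre == true]
8. n5.live = 3  [3]
9. n5.sig = "pw"  ["pw"]
10. n6.pre = true  [terminal]
11. n5.mk = "qw"  ["qw"]
12. n7.key = 21  [len(S.mk) + 19]
13. n8.lim = 8  [terminal]
14. n7.hot = 26  [A.key * 3 - 37]
15. n2.ok = "yqw"  ["y" ++ S.mk]
16. n2.fin = 8  [8]
17. n2.lab = 21  [A.hot * 3 - 57]
18. n1.hot = 9  [D.fin + 1]
19. n0.mk = "yy"  ["yy"]

21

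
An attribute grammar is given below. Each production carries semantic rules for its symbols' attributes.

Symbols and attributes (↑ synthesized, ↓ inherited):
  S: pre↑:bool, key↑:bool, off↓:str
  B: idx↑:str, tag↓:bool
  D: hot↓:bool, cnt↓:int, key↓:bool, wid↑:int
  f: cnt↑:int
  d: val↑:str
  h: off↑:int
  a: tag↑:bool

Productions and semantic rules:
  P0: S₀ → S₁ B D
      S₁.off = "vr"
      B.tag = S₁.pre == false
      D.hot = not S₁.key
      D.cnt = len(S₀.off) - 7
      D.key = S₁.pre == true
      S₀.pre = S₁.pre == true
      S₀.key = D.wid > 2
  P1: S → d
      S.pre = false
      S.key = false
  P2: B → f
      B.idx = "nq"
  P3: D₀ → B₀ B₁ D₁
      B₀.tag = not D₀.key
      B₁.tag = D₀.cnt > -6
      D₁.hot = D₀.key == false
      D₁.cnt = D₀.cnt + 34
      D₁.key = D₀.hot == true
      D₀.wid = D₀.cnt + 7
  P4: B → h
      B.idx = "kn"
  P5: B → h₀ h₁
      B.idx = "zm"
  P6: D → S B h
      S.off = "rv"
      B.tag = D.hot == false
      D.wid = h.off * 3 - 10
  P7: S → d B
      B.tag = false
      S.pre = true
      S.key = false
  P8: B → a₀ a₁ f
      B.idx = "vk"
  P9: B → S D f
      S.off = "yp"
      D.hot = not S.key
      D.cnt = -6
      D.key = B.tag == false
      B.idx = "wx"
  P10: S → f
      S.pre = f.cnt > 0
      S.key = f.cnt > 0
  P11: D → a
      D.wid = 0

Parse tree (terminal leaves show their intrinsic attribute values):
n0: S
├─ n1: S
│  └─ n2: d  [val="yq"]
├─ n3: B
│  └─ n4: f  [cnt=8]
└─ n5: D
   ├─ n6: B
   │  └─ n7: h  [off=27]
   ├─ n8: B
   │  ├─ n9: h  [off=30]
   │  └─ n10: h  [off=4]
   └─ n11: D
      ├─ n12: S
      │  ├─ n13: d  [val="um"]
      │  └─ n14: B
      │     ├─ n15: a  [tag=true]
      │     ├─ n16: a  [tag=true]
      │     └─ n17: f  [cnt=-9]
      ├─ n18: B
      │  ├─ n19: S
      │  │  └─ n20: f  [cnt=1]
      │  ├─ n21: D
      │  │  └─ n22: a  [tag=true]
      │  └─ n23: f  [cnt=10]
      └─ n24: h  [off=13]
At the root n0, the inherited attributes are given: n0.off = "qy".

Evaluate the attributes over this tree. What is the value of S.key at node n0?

false

1. n0.off = "qy"  [given at root]
2. n1.off = "vr"  ["vr"]
3. n2.val = "yq"  [terminal]
4. n1.pre = false  [false]
5. n1.key = false  [false]
6. n3.tag = true  [S₁.pre == false]
7. n4.cnt = 8  [terminal]
8. n3.idx = "nq"  ["nq"]
9. n5.hot = true  [not S₁.key]
10. n5.cnt = -5  [len(S₀.off) - 7]
11. n5.key = false  [S₁.pre == true]
12. n6.tag = true  [not D₀.key]
13. n7.off = 27  [terminal]
14. n6.idx = "kn"  ["kn"]
15. n8.tag = true  [D₀.cnt > -6]
16. n9.off = 30  [terminal]
17. n10.off = 4  [terminal]
18. n8.idx = "zm"  ["zm"]
19. n11.hot = true  [D₀.key == false]
20. n11.cnt = 29  [D₀.cnt + 34]
21. n11.key = true  [D₀.hot == true]
22. n12.off = "rv"  ["rv"]
23. n13.val = "um"  [terminal]
24. n14.tag = false  [false]
25. n15.tag = true  [terminal]
26. n16.tag = true  [terminal]
27. n17.cnt = -9  [terminal]
28. n14.idx = "vk"  ["vk"]
29. n12.pre = true  [true]
30. n12.key = false  [false]
31. n18.tag = false  [D.hot == false]
32. n19.off = "yp"  ["yp"]
33. n20.cnt = 1  [terminal]
34. n19.pre = true  [f.cnt > 0]
35. n19.key = true  [f.cnt > 0]
36. n21.hot = false  [not S.key]
37. n21.cnt = -6  [-6]
38. n21.key = true  [B.tag == false]
39. n22.tag = true  [terminal]
40. n21.wid = 0  [0]
41. n23.cnt = 10  [terminal]
42. n18.idx = "wx"  ["wx"]
43. n24.off = 13  [terminal]
44. n11.wid = 29  [h.off * 3 - 10]
45. n5.wid = 2  [D₀.cnt + 7]
46. n0.pre = false  [S₁.pre == true]
47. n0.key = false  [D.wid > 2]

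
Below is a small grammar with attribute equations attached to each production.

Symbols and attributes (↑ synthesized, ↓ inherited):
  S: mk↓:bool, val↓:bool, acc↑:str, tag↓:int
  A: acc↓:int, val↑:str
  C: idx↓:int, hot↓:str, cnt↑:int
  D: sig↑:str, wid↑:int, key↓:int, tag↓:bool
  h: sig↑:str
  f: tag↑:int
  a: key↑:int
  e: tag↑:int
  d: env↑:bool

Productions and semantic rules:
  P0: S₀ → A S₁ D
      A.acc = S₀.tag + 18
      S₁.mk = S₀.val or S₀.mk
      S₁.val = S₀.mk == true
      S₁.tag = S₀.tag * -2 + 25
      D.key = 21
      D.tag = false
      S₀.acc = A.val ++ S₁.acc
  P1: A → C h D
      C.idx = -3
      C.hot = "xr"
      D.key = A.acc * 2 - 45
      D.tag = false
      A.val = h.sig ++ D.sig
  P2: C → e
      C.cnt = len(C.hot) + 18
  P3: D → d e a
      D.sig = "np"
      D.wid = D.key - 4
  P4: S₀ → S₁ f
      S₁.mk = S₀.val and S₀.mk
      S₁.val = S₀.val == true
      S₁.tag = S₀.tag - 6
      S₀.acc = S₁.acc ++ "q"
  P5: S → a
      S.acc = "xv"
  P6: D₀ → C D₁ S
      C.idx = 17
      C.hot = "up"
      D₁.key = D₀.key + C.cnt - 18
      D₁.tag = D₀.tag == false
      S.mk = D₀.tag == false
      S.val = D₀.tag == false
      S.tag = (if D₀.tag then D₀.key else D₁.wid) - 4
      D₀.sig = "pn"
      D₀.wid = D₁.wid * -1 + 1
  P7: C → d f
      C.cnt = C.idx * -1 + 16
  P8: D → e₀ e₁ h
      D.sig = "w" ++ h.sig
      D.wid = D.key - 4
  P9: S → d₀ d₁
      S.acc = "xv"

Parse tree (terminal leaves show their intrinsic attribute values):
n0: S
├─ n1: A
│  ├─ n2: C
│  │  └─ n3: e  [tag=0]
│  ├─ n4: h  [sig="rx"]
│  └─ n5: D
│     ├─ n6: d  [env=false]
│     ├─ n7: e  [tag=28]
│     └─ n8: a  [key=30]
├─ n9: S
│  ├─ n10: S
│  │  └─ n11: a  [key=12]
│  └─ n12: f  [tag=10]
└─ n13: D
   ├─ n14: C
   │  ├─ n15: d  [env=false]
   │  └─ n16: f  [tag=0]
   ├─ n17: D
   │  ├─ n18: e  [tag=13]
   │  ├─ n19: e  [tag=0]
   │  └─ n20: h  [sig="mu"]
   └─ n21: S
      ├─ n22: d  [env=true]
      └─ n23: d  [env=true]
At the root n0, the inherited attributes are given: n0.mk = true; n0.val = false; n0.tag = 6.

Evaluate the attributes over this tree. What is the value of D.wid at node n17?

-2

1. n0.mk = true  [given at root]
2. n0.val = false  [given at root]
3. n0.tag = 6  [given at root]
4. n1.acc = 24  [S₀.tag + 18]
5. n2.idx = -3  [-3]
6. n2.hot = "xr"  ["xr"]
7. n3.tag = 0  [terminal]
8. n2.cnt = 20  [len(C.hot) + 18]
9. n4.sig = "rx"  [terminal]
10. n5.key = 3  [A.acc * 2 - 45]
11. n5.tag = false  [false]
12. n6.env = false  [terminal]
13. n7.tag = 28  [terminal]
14. n8.key = 30  [terminal]
15. n5.sig = "np"  ["np"]
16. n5.wid = -1  [D.key - 4]
17. n1.val = "rxnp"  [h.sig ++ D.sig]
18. n9.mk = true  [S₀.val or S₀.mk]
19. n9.val = true  [S₀.mk == true]
20. n9.tag = 13  [S₀.tag * -2 + 25]
21. n10.mk = true  [S₀.val and S₀.mk]
22. n10.val = true  [S₀.val == true]
23. n10.tag = 7  [S₀.tag - 6]
24. n11.key = 12  [terminal]
25. n10.acc = "xv"  ["xv"]
26. n12.tag = 10  [terminal]
27. n9.acc = "xvq"  [S₁.acc ++ "q"]
28. n13.key = 21  [21]
29. n13.tag = false  [false]
30. n14.idx = 17  [17]
31. n14.hot = "up"  ["up"]
32. n15.env = false  [terminal]
33. n16.tag = 0  [terminal]
34. n14.cnt = -1  [C.idx * -1 + 16]
35. n17.key = 2  [D₀.key + C.cnt - 18]
36. n17.tag = true  [D₀.tag == false]
37. n18.tag = 13  [terminal]
38. n19.tag = 0  [terminal]
39. n20.sig = "mu"  [terminal]
40. n17.sig = "wmu"  ["w" ++ h.sig]
41. n17.wid = -2  [D.key - 4]
42. n21.mk = true  [D₀.tag == false]
43. n21.val = true  [D₀.tag == false]
44. n21.tag = -6  [(if D₀.tag then D₀.key else D₁.wid) - 4]
45. n22.env = true  [terminal]
46. n23.env = true  [terminal]
47. n21.acc = "xv"  ["xv"]
48. n13.sig = "pn"  ["pn"]
49. n13.wid = 3  [D₁.wid * -1 + 1]
50. n0.acc = "rxnpxvq"  [A.val ++ S₁.acc]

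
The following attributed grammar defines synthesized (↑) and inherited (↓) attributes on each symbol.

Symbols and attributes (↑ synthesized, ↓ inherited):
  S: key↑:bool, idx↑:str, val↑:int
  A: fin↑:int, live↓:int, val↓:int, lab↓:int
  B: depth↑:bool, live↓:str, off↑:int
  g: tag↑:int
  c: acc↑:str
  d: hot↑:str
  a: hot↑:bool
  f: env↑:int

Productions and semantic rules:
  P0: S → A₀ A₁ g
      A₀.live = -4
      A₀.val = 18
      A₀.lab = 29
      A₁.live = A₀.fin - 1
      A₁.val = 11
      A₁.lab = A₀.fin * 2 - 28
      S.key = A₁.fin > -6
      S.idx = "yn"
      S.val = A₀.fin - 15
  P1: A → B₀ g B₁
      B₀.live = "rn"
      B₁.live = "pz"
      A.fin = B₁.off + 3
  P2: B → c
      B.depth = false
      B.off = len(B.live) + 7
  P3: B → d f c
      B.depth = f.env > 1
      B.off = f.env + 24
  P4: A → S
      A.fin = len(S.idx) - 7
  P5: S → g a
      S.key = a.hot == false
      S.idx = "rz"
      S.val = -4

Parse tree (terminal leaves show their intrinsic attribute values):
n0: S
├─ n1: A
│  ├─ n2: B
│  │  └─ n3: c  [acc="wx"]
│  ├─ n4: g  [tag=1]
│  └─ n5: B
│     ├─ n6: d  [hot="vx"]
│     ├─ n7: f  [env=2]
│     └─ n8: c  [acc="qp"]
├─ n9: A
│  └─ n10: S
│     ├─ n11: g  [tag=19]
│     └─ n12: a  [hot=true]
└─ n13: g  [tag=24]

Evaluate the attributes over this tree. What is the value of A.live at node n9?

1. n1.live = -4  [-4]
2. n1.val = 18  [18]
3. n1.lab = 29  [29]
4. n2.live = "rn"  ["rn"]
5. n3.acc = "wx"  [terminal]
6. n2.depth = false  [false]
7. n2.off = 9  [len(B.live) + 7]
8. n4.tag = 1  [terminal]
9. n5.live = "pz"  ["pz"]
10. n6.hot = "vx"  [terminal]
11. n7.env = 2  [terminal]
12. n8.acc = "qp"  [terminal]
13. n5.depth = true  [f.env > 1]
14. n5.off = 26  [f.env + 24]
15. n1.fin = 29  [B₁.off + 3]
16. n9.live = 28  [A₀.fin - 1]
17. n9.val = 11  [11]
18. n9.lab = 30  [A₀.fin * 2 - 28]
19. n11.tag = 19  [terminal]
20. n12.hot = true  [terminal]
21. n10.key = false  [a.hot == false]
22. n10.idx = "rz"  ["rz"]
23. n10.val = -4  [-4]
24. n9.fin = -5  [len(S.idx) - 7]
25. n13.tag = 24  [terminal]
26. n0.key = true  [A₁.fin > -6]
27. n0.idx = "yn"  ["yn"]
28. n0.val = 14  [A₀.fin - 15]

28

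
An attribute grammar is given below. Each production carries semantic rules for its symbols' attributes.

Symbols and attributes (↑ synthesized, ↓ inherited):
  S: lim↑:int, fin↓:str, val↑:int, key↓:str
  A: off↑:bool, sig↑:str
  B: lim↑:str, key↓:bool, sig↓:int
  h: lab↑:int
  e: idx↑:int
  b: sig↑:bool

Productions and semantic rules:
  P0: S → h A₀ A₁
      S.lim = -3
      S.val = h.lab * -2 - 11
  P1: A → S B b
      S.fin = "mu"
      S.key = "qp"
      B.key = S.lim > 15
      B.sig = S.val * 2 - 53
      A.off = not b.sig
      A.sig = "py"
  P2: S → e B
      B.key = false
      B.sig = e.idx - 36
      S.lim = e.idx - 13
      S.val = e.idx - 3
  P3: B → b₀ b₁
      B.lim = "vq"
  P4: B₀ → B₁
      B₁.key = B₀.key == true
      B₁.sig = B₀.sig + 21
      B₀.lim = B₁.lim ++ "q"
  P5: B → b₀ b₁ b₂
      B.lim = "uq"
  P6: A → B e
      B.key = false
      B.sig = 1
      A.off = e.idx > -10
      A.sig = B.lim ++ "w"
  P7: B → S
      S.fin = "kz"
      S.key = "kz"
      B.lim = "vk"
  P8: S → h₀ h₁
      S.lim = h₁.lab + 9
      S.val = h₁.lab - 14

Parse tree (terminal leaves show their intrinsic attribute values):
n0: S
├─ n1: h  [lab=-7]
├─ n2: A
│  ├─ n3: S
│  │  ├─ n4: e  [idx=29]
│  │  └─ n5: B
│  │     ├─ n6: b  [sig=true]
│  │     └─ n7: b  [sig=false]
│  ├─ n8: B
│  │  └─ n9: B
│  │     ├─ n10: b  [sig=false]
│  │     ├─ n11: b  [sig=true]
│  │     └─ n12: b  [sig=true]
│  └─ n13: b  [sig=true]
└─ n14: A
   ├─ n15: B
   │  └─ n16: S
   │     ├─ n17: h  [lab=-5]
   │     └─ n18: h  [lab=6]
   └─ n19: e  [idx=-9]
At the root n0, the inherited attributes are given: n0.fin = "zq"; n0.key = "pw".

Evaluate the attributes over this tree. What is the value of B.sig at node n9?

20

1. n0.fin = "zq"  [given at root]
2. n0.key = "pw"  [given at root]
3. n1.lab = -7  [terminal]
4. n3.fin = "mu"  ["mu"]
5. n3.key = "qp"  ["qp"]
6. n4.idx = 29  [terminal]
7. n5.key = false  [false]
8. n5.sig = -7  [e.idx - 36]
9. n6.sig = true  [terminal]
10. n7.sig = false  [terminal]
11. n5.lim = "vq"  ["vq"]
12. n3.lim = 16  [e.idx - 13]
13. n3.val = 26  [e.idx - 3]
14. n8.key = true  [S.lim > 15]
15. n8.sig = -1  [S.val * 2 - 53]
16. n9.key = true  [B₀.key == true]
17. n9.sig = 20  [B₀.sig + 21]
18. n10.sig = false  [terminal]
19. n11.sig = true  [terminal]
20. n12.sig = true  [terminal]
21. n9.lim = "uq"  ["uq"]
22. n8.lim = "uqq"  [B₁.lim ++ "q"]
23. n13.sig = true  [terminal]
24. n2.off = false  [not b.sig]
25. n2.sig = "py"  ["py"]
26. n15.key = false  [false]
27. n15.sig = 1  [1]
28. n16.fin = "kz"  ["kz"]
29. n16.key = "kz"  ["kz"]
30. n17.lab = -5  [terminal]
31. n18.lab = 6  [terminal]
32. n16.lim = 15  [h₁.lab + 9]
33. n16.val = -8  [h₁.lab - 14]
34. n15.lim = "vk"  ["vk"]
35. n19.idx = -9  [terminal]
36. n14.off = true  [e.idx > -10]
37. n14.sig = "vkw"  [B.lim ++ "w"]
38. n0.lim = -3  [-3]
39. n0.val = 3  [h.lab * -2 - 11]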